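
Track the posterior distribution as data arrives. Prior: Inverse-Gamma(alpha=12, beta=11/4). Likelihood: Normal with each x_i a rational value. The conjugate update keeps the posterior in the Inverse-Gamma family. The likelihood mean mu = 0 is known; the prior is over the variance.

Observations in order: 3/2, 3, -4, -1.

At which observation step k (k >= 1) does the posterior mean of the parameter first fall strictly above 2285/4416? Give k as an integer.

k = 2

obs 1: x=3/2 → posterior Inverse-Gamma(25/2, 31/8)
obs 2: x=3 → posterior Inverse-Gamma(13, 67/8)
obs 3: x=-4 → posterior Inverse-Gamma(27/2, 131/8)
obs 4: x=-1 → posterior Inverse-Gamma(14, 135/8)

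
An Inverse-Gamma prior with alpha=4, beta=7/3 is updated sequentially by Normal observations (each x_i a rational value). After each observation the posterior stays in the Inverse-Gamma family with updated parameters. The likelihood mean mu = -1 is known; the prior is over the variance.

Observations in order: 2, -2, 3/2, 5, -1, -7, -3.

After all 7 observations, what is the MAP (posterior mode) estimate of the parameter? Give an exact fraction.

obs 1: x=2 → posterior Inverse-Gamma(9/2, 41/6)
obs 2: x=-2 → posterior Inverse-Gamma(5, 22/3)
obs 3: x=3/2 → posterior Inverse-Gamma(11/2, 251/24)
obs 4: x=5 → posterior Inverse-Gamma(6, 683/24)
obs 5: x=-1 → posterior Inverse-Gamma(13/2, 683/24)
obs 6: x=-7 → posterior Inverse-Gamma(7, 1115/24)
obs 7: x=-3 → posterior Inverse-Gamma(15/2, 1163/24)

1163/204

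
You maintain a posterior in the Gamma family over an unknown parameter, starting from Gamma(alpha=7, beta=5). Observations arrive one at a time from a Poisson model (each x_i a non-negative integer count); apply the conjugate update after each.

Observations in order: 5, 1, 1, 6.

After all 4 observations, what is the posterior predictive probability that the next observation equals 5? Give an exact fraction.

obs 1: x=5 → posterior Gamma(12, 6)
obs 2: x=1 → posterior Gamma(13, 7)
obs 3: x=1 → posterior Gamma(14, 8)
obs 4: x=6 → posterior Gamma(20, 9)

64593676583969462719713/1250000000000000000000000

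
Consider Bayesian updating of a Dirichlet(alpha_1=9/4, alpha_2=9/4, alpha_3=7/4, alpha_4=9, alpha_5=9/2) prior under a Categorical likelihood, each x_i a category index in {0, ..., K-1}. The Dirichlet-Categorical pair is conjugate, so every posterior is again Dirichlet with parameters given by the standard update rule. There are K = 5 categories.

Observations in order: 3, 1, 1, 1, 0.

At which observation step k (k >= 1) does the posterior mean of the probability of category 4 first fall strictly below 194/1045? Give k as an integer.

k = 5

obs 1: x=3 → posterior Dirichlet(9/4, 9/4, 7/4, 10, 9/2)
obs 2: x=1 → posterior Dirichlet(9/4, 13/4, 7/4, 10, 9/2)
obs 3: x=1 → posterior Dirichlet(9/4, 17/4, 7/4, 10, 9/2)
obs 4: x=1 → posterior Dirichlet(9/4, 21/4, 7/4, 10, 9/2)
obs 5: x=0 → posterior Dirichlet(13/4, 21/4, 7/4, 10, 9/2)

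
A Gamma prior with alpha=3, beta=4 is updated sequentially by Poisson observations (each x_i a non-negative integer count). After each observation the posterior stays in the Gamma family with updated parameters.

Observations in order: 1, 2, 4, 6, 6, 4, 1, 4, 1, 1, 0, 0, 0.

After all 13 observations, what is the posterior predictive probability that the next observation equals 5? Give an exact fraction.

1949646058573573072005449205068475739978400321/55733033823399380971061838893924580401596071936

obs 1: x=1 → posterior Gamma(4, 5)
obs 2: x=2 → posterior Gamma(6, 6)
obs 3: x=4 → posterior Gamma(10, 7)
obs 4: x=6 → posterior Gamma(16, 8)
obs 5: x=6 → posterior Gamma(22, 9)
obs 6: x=4 → posterior Gamma(26, 10)
obs 7: x=1 → posterior Gamma(27, 11)
obs 8: x=4 → posterior Gamma(31, 12)
obs 9: x=1 → posterior Gamma(32, 13)
obs 10: x=1 → posterior Gamma(33, 14)
obs 11: x=0 → posterior Gamma(33, 15)
obs 12: x=0 → posterior Gamma(33, 16)
obs 13: x=0 → posterior Gamma(33, 17)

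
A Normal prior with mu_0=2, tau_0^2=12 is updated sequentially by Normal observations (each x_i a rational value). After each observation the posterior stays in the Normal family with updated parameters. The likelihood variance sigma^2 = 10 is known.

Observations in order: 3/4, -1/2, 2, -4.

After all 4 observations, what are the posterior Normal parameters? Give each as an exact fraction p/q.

mu_0=-1/58, tau_0^2=60/29

obs 1: x=3/4 → posterior Normal(29/22, 60/11)
obs 2: x=-1/2 → posterior Normal(23/34, 60/17)
obs 3: x=2 → posterior Normal(47/46, 60/23)
obs 4: x=-4 → posterior Normal(-1/58, 60/29)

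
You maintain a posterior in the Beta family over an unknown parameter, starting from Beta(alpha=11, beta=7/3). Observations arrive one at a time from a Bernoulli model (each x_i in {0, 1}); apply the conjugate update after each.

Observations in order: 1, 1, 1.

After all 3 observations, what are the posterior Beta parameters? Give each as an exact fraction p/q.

alpha=14, beta=7/3

obs 1: x=1 → posterior Beta(12, 7/3)
obs 2: x=1 → posterior Beta(13, 7/3)
obs 3: x=1 → posterior Beta(14, 7/3)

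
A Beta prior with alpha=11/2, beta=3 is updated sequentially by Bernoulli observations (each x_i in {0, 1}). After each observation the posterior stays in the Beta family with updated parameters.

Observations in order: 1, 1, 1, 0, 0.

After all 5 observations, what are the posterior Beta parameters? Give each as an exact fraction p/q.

obs 1: x=1 → posterior Beta(13/2, 3)
obs 2: x=1 → posterior Beta(15/2, 3)
obs 3: x=1 → posterior Beta(17/2, 3)
obs 4: x=0 → posterior Beta(17/2, 4)
obs 5: x=0 → posterior Beta(17/2, 5)

alpha=17/2, beta=5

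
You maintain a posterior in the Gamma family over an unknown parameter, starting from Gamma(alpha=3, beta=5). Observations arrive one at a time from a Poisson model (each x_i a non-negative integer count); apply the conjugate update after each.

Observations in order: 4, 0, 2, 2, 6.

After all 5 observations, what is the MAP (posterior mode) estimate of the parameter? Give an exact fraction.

obs 1: x=4 → posterior Gamma(7, 6)
obs 2: x=0 → posterior Gamma(7, 7)
obs 3: x=2 → posterior Gamma(9, 8)
obs 4: x=2 → posterior Gamma(11, 9)
obs 5: x=6 → posterior Gamma(17, 10)

8/5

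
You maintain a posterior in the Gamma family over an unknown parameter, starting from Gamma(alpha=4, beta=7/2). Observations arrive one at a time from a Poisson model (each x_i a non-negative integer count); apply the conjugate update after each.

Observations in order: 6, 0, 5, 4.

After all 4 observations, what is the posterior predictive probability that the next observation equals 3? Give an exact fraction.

235871544053649902343750000/1174562876521148458974062689

obs 1: x=6 → posterior Gamma(10, 9/2)
obs 2: x=0 → posterior Gamma(10, 11/2)
obs 3: x=5 → posterior Gamma(15, 13/2)
obs 4: x=4 → posterior Gamma(19, 15/2)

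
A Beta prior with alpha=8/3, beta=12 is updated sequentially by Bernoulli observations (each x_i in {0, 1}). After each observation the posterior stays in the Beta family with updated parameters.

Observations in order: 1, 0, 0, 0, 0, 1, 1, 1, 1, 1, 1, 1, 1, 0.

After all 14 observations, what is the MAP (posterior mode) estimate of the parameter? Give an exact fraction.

obs 1: x=1 → posterior Beta(11/3, 12)
obs 2: x=0 → posterior Beta(11/3, 13)
obs 3: x=0 → posterior Beta(11/3, 14)
obs 4: x=0 → posterior Beta(11/3, 15)
obs 5: x=0 → posterior Beta(11/3, 16)
obs 6: x=1 → posterior Beta(14/3, 16)
obs 7: x=1 → posterior Beta(17/3, 16)
obs 8: x=1 → posterior Beta(20/3, 16)
obs 9: x=1 → posterior Beta(23/3, 16)
obs 10: x=1 → posterior Beta(26/3, 16)
obs 11: x=1 → posterior Beta(29/3, 16)
obs 12: x=1 → posterior Beta(32/3, 16)
obs 13: x=1 → posterior Beta(35/3, 16)
obs 14: x=0 → posterior Beta(35/3, 17)

2/5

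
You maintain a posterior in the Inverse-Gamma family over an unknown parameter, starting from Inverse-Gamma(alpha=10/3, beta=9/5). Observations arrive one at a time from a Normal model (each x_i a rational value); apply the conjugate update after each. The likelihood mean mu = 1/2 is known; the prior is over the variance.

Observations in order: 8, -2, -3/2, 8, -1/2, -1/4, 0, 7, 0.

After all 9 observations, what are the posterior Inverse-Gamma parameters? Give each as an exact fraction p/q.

obs 1: x=8 → posterior Inverse-Gamma(23/6, 1197/40)
obs 2: x=-2 → posterior Inverse-Gamma(13/3, 661/20)
obs 3: x=-3/2 → posterior Inverse-Gamma(29/6, 701/20)
obs 4: x=8 → posterior Inverse-Gamma(16/3, 2527/40)
obs 5: x=-1/2 → posterior Inverse-Gamma(35/6, 2547/40)
obs 6: x=-1/4 → posterior Inverse-Gamma(19/3, 10233/160)
obs 7: x=0 → posterior Inverse-Gamma(41/6, 10253/160)
obs 8: x=7 → posterior Inverse-Gamma(22/3, 13633/160)
obs 9: x=0 → posterior Inverse-Gamma(47/6, 13653/160)

alpha=47/6, beta=13653/160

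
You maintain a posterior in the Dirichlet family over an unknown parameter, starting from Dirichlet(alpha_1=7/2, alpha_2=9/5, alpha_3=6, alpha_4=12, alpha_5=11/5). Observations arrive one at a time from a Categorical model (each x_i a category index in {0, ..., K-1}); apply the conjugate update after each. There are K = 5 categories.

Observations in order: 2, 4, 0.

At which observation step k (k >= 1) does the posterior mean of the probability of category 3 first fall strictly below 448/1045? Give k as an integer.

obs 1: x=2 → posterior Dirichlet(7/2, 9/5, 7, 12, 11/5)
obs 2: x=4 → posterior Dirichlet(7/2, 9/5, 7, 12, 16/5)
obs 3: x=0 → posterior Dirichlet(9/2, 9/5, 7, 12, 16/5)

k = 3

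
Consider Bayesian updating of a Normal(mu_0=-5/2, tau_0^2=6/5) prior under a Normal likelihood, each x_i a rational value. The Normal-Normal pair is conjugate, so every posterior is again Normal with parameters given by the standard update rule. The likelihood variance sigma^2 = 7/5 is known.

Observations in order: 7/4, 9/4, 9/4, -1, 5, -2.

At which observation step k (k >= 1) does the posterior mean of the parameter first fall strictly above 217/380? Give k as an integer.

obs 1: x=7/4 → posterior Normal(-7/13, 42/65)
obs 2: x=9/4 → posterior Normal(13/38, 42/95)
obs 3: x=9/4 → posterior Normal(4/5, 42/125)
obs 4: x=-1 → posterior Normal(14/31, 42/155)
obs 5: x=5 → posterior Normal(44/37, 42/185)
obs 6: x=-2 → posterior Normal(32/43, 42/215)

k = 3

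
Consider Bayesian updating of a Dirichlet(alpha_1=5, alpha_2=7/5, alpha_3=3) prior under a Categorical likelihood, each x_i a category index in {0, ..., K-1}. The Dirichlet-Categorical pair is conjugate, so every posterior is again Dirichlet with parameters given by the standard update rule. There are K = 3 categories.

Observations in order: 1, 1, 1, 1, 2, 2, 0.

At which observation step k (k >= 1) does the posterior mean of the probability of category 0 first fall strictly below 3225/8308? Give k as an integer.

k = 4

obs 1: x=1 → posterior Dirichlet(5, 12/5, 3)
obs 2: x=1 → posterior Dirichlet(5, 17/5, 3)
obs 3: x=1 → posterior Dirichlet(5, 22/5, 3)
obs 4: x=1 → posterior Dirichlet(5, 27/5, 3)
obs 5: x=2 → posterior Dirichlet(5, 27/5, 4)
obs 6: x=2 → posterior Dirichlet(5, 27/5, 5)
obs 7: x=0 → posterior Dirichlet(6, 27/5, 5)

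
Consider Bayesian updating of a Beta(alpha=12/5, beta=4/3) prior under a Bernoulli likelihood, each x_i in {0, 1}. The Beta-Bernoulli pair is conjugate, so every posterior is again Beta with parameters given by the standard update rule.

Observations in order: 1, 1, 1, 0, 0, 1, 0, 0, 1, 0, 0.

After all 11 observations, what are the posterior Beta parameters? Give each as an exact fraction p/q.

alpha=37/5, beta=22/3

obs 1: x=1 → posterior Beta(17/5, 4/3)
obs 2: x=1 → posterior Beta(22/5, 4/3)
obs 3: x=1 → posterior Beta(27/5, 4/3)
obs 4: x=0 → posterior Beta(27/5, 7/3)
obs 5: x=0 → posterior Beta(27/5, 10/3)
obs 6: x=1 → posterior Beta(32/5, 10/3)
obs 7: x=0 → posterior Beta(32/5, 13/3)
obs 8: x=0 → posterior Beta(32/5, 16/3)
obs 9: x=1 → posterior Beta(37/5, 16/3)
obs 10: x=0 → posterior Beta(37/5, 19/3)
obs 11: x=0 → posterior Beta(37/5, 22/3)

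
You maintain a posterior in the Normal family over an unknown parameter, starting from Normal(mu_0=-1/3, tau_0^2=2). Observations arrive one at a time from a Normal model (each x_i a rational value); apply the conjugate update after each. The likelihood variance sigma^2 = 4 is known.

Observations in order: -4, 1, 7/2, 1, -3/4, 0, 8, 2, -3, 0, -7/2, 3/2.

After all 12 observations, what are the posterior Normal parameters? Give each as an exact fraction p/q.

mu_0=61/168, tau_0^2=2/7

obs 1: x=-4 → posterior Normal(-14/9, 4/3)
obs 2: x=1 → posterior Normal(-11/12, 1)
obs 3: x=7/2 → posterior Normal(-1/30, 4/5)
obs 4: x=1 → posterior Normal(5/36, 2/3)
obs 5: x=-3/4 → posterior Normal(1/84, 4/7)
obs 6: x=0 → posterior Normal(1/96, 1/2)
obs 7: x=8 → posterior Normal(97/108, 4/9)
obs 8: x=2 → posterior Normal(121/120, 2/5)
obs 9: x=-3 → posterior Normal(85/132, 4/11)
obs 10: x=0 → posterior Normal(85/144, 1/3)
obs 11: x=-7/2 → posterior Normal(43/156, 4/13)
obs 12: x=3/2 → posterior Normal(61/168, 2/7)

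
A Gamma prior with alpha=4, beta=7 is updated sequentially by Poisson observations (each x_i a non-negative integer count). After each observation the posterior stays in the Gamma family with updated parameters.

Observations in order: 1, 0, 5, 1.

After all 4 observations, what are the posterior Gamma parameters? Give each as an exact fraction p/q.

obs 1: x=1 → posterior Gamma(5, 8)
obs 2: x=0 → posterior Gamma(5, 9)
obs 3: x=5 → posterior Gamma(10, 10)
obs 4: x=1 → posterior Gamma(11, 11)

alpha=11, beta=11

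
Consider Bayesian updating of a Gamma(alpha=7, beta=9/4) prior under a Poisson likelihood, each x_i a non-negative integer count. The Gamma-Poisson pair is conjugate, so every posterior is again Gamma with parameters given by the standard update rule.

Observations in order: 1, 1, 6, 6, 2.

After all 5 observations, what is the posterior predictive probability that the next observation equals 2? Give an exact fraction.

obs 1: x=1 → posterior Gamma(8, 13/4)
obs 2: x=1 → posterior Gamma(9, 17/4)
obs 3: x=6 → posterior Gamma(15, 21/4)
obs 4: x=6 → posterior Gamma(21, 25/4)
obs 5: x=2 → posterior Gamma(23, 29/4)

6354212896527140014530484644673263808/30600409774991137881925160682813886731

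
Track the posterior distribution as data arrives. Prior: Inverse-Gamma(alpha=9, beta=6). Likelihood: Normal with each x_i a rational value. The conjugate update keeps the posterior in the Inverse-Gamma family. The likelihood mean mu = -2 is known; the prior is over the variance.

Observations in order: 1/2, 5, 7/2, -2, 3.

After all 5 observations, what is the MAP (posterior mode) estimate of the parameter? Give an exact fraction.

obs 1: x=1/2 → posterior Inverse-Gamma(19/2, 73/8)
obs 2: x=5 → posterior Inverse-Gamma(10, 269/8)
obs 3: x=7/2 → posterior Inverse-Gamma(21/2, 195/4)
obs 4: x=-2 → posterior Inverse-Gamma(11, 195/4)
obs 5: x=3 → posterior Inverse-Gamma(23/2, 245/4)

49/10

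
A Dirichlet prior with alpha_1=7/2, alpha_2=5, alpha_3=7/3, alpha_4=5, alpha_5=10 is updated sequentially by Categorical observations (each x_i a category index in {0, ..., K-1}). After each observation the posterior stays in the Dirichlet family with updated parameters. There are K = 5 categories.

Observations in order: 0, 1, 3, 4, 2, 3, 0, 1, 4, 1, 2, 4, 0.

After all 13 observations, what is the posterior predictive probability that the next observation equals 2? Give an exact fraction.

obs 1: x=0 → posterior Dirichlet(9/2, 5, 7/3, 5, 10)
obs 2: x=1 → posterior Dirichlet(9/2, 6, 7/3, 5, 10)
obs 3: x=3 → posterior Dirichlet(9/2, 6, 7/3, 6, 10)
obs 4: x=4 → posterior Dirichlet(9/2, 6, 7/3, 6, 11)
obs 5: x=2 → posterior Dirichlet(9/2, 6, 10/3, 6, 11)
obs 6: x=3 → posterior Dirichlet(9/2, 6, 10/3, 7, 11)
obs 7: x=0 → posterior Dirichlet(11/2, 6, 10/3, 7, 11)
obs 8: x=1 → posterior Dirichlet(11/2, 7, 10/3, 7, 11)
obs 9: x=4 → posterior Dirichlet(11/2, 7, 10/3, 7, 12)
obs 10: x=1 → posterior Dirichlet(11/2, 8, 10/3, 7, 12)
obs 11: x=2 → posterior Dirichlet(11/2, 8, 13/3, 7, 12)
obs 12: x=4 → posterior Dirichlet(11/2, 8, 13/3, 7, 13)
obs 13: x=0 → posterior Dirichlet(13/2, 8, 13/3, 7, 13)

26/233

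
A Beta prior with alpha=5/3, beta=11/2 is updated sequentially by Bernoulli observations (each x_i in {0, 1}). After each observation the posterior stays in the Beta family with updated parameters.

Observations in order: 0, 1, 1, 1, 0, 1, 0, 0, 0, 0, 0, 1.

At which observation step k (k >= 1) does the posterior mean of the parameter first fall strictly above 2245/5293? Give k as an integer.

k = 6

obs 1: x=0 → posterior Beta(5/3, 13/2)
obs 2: x=1 → posterior Beta(8/3, 13/2)
obs 3: x=1 → posterior Beta(11/3, 13/2)
obs 4: x=1 → posterior Beta(14/3, 13/2)
obs 5: x=0 → posterior Beta(14/3, 15/2)
obs 6: x=1 → posterior Beta(17/3, 15/2)
obs 7: x=0 → posterior Beta(17/3, 17/2)
obs 8: x=0 → posterior Beta(17/3, 19/2)
obs 9: x=0 → posterior Beta(17/3, 21/2)
obs 10: x=0 → posterior Beta(17/3, 23/2)
obs 11: x=0 → posterior Beta(17/3, 25/2)
obs 12: x=1 → posterior Beta(20/3, 25/2)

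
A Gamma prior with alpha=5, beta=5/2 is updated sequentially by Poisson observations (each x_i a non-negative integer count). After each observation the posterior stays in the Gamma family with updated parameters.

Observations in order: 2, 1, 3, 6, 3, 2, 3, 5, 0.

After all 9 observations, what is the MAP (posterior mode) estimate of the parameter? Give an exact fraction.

obs 1: x=2 → posterior Gamma(7, 7/2)
obs 2: x=1 → posterior Gamma(8, 9/2)
obs 3: x=3 → posterior Gamma(11, 11/2)
obs 4: x=6 → posterior Gamma(17, 13/2)
obs 5: x=3 → posterior Gamma(20, 15/2)
obs 6: x=2 → posterior Gamma(22, 17/2)
obs 7: x=3 → posterior Gamma(25, 19/2)
obs 8: x=5 → posterior Gamma(30, 21/2)
obs 9: x=0 → posterior Gamma(30, 23/2)

58/23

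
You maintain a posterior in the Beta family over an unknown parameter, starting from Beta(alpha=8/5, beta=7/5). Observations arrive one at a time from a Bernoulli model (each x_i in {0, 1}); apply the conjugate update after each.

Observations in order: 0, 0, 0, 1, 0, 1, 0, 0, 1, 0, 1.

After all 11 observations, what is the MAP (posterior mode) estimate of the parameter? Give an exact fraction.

obs 1: x=0 → posterior Beta(8/5, 12/5)
obs 2: x=0 → posterior Beta(8/5, 17/5)
obs 3: x=0 → posterior Beta(8/5, 22/5)
obs 4: x=1 → posterior Beta(13/5, 22/5)
obs 5: x=0 → posterior Beta(13/5, 27/5)
obs 6: x=1 → posterior Beta(18/5, 27/5)
obs 7: x=0 → posterior Beta(18/5, 32/5)
obs 8: x=0 → posterior Beta(18/5, 37/5)
obs 9: x=1 → posterior Beta(23/5, 37/5)
obs 10: x=0 → posterior Beta(23/5, 42/5)
obs 11: x=1 → posterior Beta(28/5, 42/5)

23/60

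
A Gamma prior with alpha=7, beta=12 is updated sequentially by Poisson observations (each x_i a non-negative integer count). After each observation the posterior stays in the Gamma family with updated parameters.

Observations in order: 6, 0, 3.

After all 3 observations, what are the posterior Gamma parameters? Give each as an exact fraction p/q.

alpha=16, beta=15

obs 1: x=6 → posterior Gamma(13, 13)
obs 2: x=0 → posterior Gamma(13, 14)
obs 3: x=3 → posterior Gamma(16, 15)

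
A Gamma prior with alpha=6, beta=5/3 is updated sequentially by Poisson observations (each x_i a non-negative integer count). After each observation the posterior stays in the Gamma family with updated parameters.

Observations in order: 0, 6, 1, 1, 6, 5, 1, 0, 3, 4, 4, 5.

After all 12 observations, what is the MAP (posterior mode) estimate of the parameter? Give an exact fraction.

obs 1: x=0 → posterior Gamma(6, 8/3)
obs 2: x=6 → posterior Gamma(12, 11/3)
obs 3: x=1 → posterior Gamma(13, 14/3)
obs 4: x=1 → posterior Gamma(14, 17/3)
obs 5: x=6 → posterior Gamma(20, 20/3)
obs 6: x=5 → posterior Gamma(25, 23/3)
obs 7: x=1 → posterior Gamma(26, 26/3)
obs 8: x=0 → posterior Gamma(26, 29/3)
obs 9: x=3 → posterior Gamma(29, 32/3)
obs 10: x=4 → posterior Gamma(33, 35/3)
obs 11: x=4 → posterior Gamma(37, 38/3)
obs 12: x=5 → posterior Gamma(42, 41/3)

3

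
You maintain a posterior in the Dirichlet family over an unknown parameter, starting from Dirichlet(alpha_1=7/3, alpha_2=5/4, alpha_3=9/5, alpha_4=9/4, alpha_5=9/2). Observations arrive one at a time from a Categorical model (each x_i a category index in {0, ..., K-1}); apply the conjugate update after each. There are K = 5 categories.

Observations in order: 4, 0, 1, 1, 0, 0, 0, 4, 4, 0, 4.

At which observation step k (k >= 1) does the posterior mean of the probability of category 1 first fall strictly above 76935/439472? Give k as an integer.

k = 4

obs 1: x=4 → posterior Dirichlet(7/3, 5/4, 9/5, 9/4, 11/2)
obs 2: x=0 → posterior Dirichlet(10/3, 5/4, 9/5, 9/4, 11/2)
obs 3: x=1 → posterior Dirichlet(10/3, 9/4, 9/5, 9/4, 11/2)
obs 4: x=1 → posterior Dirichlet(10/3, 13/4, 9/5, 9/4, 11/2)
obs 5: x=0 → posterior Dirichlet(13/3, 13/4, 9/5, 9/4, 11/2)
obs 6: x=0 → posterior Dirichlet(16/3, 13/4, 9/5, 9/4, 11/2)
obs 7: x=0 → posterior Dirichlet(19/3, 13/4, 9/5, 9/4, 11/2)
obs 8: x=4 → posterior Dirichlet(19/3, 13/4, 9/5, 9/4, 13/2)
obs 9: x=4 → posterior Dirichlet(19/3, 13/4, 9/5, 9/4, 15/2)
obs 10: x=0 → posterior Dirichlet(22/3, 13/4, 9/5, 9/4, 15/2)
obs 11: x=4 → posterior Dirichlet(22/3, 13/4, 9/5, 9/4, 17/2)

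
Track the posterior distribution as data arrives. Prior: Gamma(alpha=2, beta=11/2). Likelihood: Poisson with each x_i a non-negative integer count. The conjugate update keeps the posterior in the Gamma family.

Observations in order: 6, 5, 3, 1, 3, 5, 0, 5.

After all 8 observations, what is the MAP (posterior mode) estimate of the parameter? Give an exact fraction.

obs 1: x=6 → posterior Gamma(8, 13/2)
obs 2: x=5 → posterior Gamma(13, 15/2)
obs 3: x=3 → posterior Gamma(16, 17/2)
obs 4: x=1 → posterior Gamma(17, 19/2)
obs 5: x=3 → posterior Gamma(20, 21/2)
obs 6: x=5 → posterior Gamma(25, 23/2)
obs 7: x=0 → posterior Gamma(25, 25/2)
obs 8: x=5 → posterior Gamma(30, 27/2)

58/27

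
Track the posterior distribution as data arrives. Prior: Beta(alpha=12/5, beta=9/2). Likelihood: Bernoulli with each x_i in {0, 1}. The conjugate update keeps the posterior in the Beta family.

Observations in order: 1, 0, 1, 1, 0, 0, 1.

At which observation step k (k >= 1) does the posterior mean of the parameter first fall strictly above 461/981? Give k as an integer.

k = 4

obs 1: x=1 → posterior Beta(17/5, 9/2)
obs 2: x=0 → posterior Beta(17/5, 11/2)
obs 3: x=1 → posterior Beta(22/5, 11/2)
obs 4: x=1 → posterior Beta(27/5, 11/2)
obs 5: x=0 → posterior Beta(27/5, 13/2)
obs 6: x=0 → posterior Beta(27/5, 15/2)
obs 7: x=1 → posterior Beta(32/5, 15/2)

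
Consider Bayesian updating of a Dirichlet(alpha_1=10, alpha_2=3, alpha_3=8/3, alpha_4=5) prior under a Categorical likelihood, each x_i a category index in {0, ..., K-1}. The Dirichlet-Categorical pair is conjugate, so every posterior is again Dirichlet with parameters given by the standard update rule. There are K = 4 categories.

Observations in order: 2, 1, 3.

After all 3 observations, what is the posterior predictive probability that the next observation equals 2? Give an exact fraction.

obs 1: x=2 → posterior Dirichlet(10, 3, 11/3, 5)
obs 2: x=1 → posterior Dirichlet(10, 4, 11/3, 5)
obs 3: x=3 → posterior Dirichlet(10, 4, 11/3, 6)

11/71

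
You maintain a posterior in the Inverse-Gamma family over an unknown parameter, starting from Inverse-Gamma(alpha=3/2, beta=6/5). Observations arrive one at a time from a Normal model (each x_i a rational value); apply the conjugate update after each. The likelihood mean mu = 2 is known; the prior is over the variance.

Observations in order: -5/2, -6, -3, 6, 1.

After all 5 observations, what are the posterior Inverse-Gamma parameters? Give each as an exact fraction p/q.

obs 1: x=-5/2 → posterior Inverse-Gamma(2, 453/40)
obs 2: x=-6 → posterior Inverse-Gamma(5/2, 1733/40)
obs 3: x=-3 → posterior Inverse-Gamma(3, 2233/40)
obs 4: x=6 → posterior Inverse-Gamma(7/2, 2553/40)
obs 5: x=1 → posterior Inverse-Gamma(4, 2573/40)

alpha=4, beta=2573/40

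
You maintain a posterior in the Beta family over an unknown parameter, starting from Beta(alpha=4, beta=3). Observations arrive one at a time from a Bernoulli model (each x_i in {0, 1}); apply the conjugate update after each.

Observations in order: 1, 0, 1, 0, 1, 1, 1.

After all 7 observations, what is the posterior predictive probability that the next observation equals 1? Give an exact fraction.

9/14

obs 1: x=1 → posterior Beta(5, 3)
obs 2: x=0 → posterior Beta(5, 4)
obs 3: x=1 → posterior Beta(6, 4)
obs 4: x=0 → posterior Beta(6, 5)
obs 5: x=1 → posterior Beta(7, 5)
obs 6: x=1 → posterior Beta(8, 5)
obs 7: x=1 → posterior Beta(9, 5)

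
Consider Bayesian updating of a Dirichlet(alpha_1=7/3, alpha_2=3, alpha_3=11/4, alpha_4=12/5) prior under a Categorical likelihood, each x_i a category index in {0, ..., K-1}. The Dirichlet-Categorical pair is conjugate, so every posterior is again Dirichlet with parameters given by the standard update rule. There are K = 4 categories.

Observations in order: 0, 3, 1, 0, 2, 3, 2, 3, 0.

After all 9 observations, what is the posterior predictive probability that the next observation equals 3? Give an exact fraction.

obs 1: x=0 → posterior Dirichlet(10/3, 3, 11/4, 12/5)
obs 2: x=3 → posterior Dirichlet(10/3, 3, 11/4, 17/5)
obs 3: x=1 → posterior Dirichlet(10/3, 4, 11/4, 17/5)
obs 4: x=0 → posterior Dirichlet(13/3, 4, 11/4, 17/5)
obs 5: x=2 → posterior Dirichlet(13/3, 4, 15/4, 17/5)
obs 6: x=3 → posterior Dirichlet(13/3, 4, 15/4, 22/5)
obs 7: x=2 → posterior Dirichlet(13/3, 4, 19/4, 22/5)
obs 8: x=3 → posterior Dirichlet(13/3, 4, 19/4, 27/5)
obs 9: x=0 → posterior Dirichlet(16/3, 4, 19/4, 27/5)

324/1169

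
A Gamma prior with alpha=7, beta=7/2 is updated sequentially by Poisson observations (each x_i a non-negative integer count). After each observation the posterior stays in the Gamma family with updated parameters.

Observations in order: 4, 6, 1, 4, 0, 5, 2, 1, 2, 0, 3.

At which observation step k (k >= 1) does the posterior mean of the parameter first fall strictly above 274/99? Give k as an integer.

obs 1: x=4 → posterior Gamma(11, 9/2)
obs 2: x=6 → posterior Gamma(17, 11/2)
obs 3: x=1 → posterior Gamma(18, 13/2)
obs 4: x=4 → posterior Gamma(22, 15/2)
obs 5: x=0 → posterior Gamma(22, 17/2)
obs 6: x=5 → posterior Gamma(27, 19/2)
obs 7: x=2 → posterior Gamma(29, 21/2)
obs 8: x=1 → posterior Gamma(30, 23/2)
obs 9: x=2 → posterior Gamma(32, 25/2)
obs 10: x=0 → posterior Gamma(32, 27/2)
obs 11: x=3 → posterior Gamma(35, 29/2)

k = 2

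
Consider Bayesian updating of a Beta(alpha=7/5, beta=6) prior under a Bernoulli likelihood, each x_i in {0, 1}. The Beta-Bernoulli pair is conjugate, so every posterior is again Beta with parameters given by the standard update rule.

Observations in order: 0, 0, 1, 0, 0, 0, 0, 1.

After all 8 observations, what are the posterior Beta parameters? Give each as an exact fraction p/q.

alpha=17/5, beta=12

obs 1: x=0 → posterior Beta(7/5, 7)
obs 2: x=0 → posterior Beta(7/5, 8)
obs 3: x=1 → posterior Beta(12/5, 8)
obs 4: x=0 → posterior Beta(12/5, 9)
obs 5: x=0 → posterior Beta(12/5, 10)
obs 6: x=0 → posterior Beta(12/5, 11)
obs 7: x=0 → posterior Beta(12/5, 12)
obs 8: x=1 → posterior Beta(17/5, 12)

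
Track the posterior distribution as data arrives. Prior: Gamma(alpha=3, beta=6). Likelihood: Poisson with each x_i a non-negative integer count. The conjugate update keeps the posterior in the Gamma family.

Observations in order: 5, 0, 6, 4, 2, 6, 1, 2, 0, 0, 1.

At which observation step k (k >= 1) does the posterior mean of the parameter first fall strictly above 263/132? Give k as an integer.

obs 1: x=5 → posterior Gamma(8, 7)
obs 2: x=0 → posterior Gamma(8, 8)
obs 3: x=6 → posterior Gamma(14, 9)
obs 4: x=4 → posterior Gamma(18, 10)
obs 5: x=2 → posterior Gamma(20, 11)
obs 6: x=6 → posterior Gamma(26, 12)
obs 7: x=1 → posterior Gamma(27, 13)
obs 8: x=2 → posterior Gamma(29, 14)
obs 9: x=0 → posterior Gamma(29, 15)
obs 10: x=0 → posterior Gamma(29, 16)
obs 11: x=1 → posterior Gamma(30, 17)

k = 6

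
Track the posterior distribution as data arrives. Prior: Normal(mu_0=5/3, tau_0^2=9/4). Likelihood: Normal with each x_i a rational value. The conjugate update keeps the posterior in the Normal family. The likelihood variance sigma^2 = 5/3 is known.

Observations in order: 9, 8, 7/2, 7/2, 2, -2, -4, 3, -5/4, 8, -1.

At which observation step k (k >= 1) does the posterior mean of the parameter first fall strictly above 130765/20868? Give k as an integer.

k = 2

obs 1: x=9 → posterior Normal(829/141, 45/47)
obs 2: x=8 → posterior Normal(1477/222, 45/74)
obs 3: x=7/2 → posterior Normal(3521/606, 45/101)
obs 4: x=7/2 → posterior Normal(511/96, 45/128)
obs 5: x=2 → posterior Normal(2206/465, 9/31)
obs 6: x=-2 → posterior Normal(146/39, 45/182)
obs 7: x=-4 → posterior Normal(1720/627, 45/209)
obs 8: x=3 → posterior Normal(1963/708, 45/236)
obs 9: x=-5/4 → posterior Normal(7447/3156, 45/263)
obs 10: x=8 → posterior Normal(10039/3480, 9/58)
obs 11: x=-1 → posterior Normal(9715/3804, 45/317)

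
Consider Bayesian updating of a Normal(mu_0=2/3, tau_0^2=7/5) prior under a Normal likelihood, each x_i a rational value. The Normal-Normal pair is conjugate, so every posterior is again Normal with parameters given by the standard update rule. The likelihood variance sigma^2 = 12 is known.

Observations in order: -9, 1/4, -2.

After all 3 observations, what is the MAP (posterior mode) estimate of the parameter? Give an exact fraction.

-47/108

obs 1: x=-9 → posterior Normal(-23/67, 84/67)
obs 2: x=1/4 → posterior Normal(-85/296, 42/37)
obs 3: x=-2 → posterior Normal(-47/108, 28/27)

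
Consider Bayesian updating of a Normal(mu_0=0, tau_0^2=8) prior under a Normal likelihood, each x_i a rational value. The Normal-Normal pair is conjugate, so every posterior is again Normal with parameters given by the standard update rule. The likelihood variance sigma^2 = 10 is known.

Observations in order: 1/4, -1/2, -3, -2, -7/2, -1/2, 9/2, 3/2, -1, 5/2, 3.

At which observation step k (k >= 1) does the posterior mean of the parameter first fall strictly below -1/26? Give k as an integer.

obs 1: x=1/4 → posterior Normal(1/9, 40/9)
obs 2: x=-1/2 → posterior Normal(-1/13, 40/13)
obs 3: x=-3 → posterior Normal(-13/17, 40/17)
obs 4: x=-2 → posterior Normal(-1, 40/21)
obs 5: x=-7/2 → posterior Normal(-7/5, 8/5)
obs 6: x=-1/2 → posterior Normal(-37/29, 40/29)
obs 7: x=9/2 → posterior Normal(-19/33, 40/33)
obs 8: x=3/2 → posterior Normal(-13/37, 40/37)
obs 9: x=-1 → posterior Normal(-17/41, 40/41)
obs 10: x=5/2 → posterior Normal(-7/45, 8/9)
obs 11: x=3 → posterior Normal(5/49, 40/49)

k = 2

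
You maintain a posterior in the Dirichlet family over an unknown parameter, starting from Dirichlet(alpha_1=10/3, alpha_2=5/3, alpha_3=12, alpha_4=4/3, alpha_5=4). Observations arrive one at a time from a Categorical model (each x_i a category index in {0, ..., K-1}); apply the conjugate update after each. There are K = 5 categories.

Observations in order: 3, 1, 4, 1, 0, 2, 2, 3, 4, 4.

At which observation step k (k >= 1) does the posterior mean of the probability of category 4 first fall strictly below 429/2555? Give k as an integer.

k = 2

obs 1: x=3 → posterior Dirichlet(10/3, 5/3, 12, 7/3, 4)
obs 2: x=1 → posterior Dirichlet(10/3, 8/3, 12, 7/3, 4)
obs 3: x=4 → posterior Dirichlet(10/3, 8/3, 12, 7/3, 5)
obs 4: x=1 → posterior Dirichlet(10/3, 11/3, 12, 7/3, 5)
obs 5: x=0 → posterior Dirichlet(13/3, 11/3, 12, 7/3, 5)
obs 6: x=2 → posterior Dirichlet(13/3, 11/3, 13, 7/3, 5)
obs 7: x=2 → posterior Dirichlet(13/3, 11/3, 14, 7/3, 5)
obs 8: x=3 → posterior Dirichlet(13/3, 11/3, 14, 10/3, 5)
obs 9: x=4 → posterior Dirichlet(13/3, 11/3, 14, 10/3, 6)
obs 10: x=4 → posterior Dirichlet(13/3, 11/3, 14, 10/3, 7)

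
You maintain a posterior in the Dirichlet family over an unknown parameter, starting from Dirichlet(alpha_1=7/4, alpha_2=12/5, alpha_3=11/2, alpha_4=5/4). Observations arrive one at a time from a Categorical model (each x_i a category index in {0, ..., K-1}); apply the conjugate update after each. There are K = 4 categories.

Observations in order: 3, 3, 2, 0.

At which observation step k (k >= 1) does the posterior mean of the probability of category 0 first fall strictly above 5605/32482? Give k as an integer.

k = 4

obs 1: x=3 → posterior Dirichlet(7/4, 12/5, 11/2, 9/4)
obs 2: x=3 → posterior Dirichlet(7/4, 12/5, 11/2, 13/4)
obs 3: x=2 → posterior Dirichlet(7/4, 12/5, 13/2, 13/4)
obs 4: x=0 → posterior Dirichlet(11/4, 12/5, 13/2, 13/4)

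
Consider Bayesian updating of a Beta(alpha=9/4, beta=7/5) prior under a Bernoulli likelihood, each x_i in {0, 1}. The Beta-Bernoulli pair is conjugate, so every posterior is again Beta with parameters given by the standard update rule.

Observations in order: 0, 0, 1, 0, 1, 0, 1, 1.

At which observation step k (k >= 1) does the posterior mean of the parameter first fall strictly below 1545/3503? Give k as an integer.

obs 1: x=0 → posterior Beta(9/4, 12/5)
obs 2: x=0 → posterior Beta(9/4, 17/5)
obs 3: x=1 → posterior Beta(13/4, 17/5)
obs 4: x=0 → posterior Beta(13/4, 22/5)
obs 5: x=1 → posterior Beta(17/4, 22/5)
obs 6: x=0 → posterior Beta(17/4, 27/5)
obs 7: x=1 → posterior Beta(21/4, 27/5)
obs 8: x=1 → posterior Beta(25/4, 27/5)

k = 2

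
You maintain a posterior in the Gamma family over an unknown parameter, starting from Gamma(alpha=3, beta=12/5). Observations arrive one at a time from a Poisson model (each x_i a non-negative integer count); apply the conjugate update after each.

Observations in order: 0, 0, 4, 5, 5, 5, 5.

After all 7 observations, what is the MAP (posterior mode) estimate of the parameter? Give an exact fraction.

obs 1: x=0 → posterior Gamma(3, 17/5)
obs 2: x=0 → posterior Gamma(3, 22/5)
obs 3: x=4 → posterior Gamma(7, 27/5)
obs 4: x=5 → posterior Gamma(12, 32/5)
obs 5: x=5 → posterior Gamma(17, 37/5)
obs 6: x=5 → posterior Gamma(22, 42/5)
obs 7: x=5 → posterior Gamma(27, 47/5)

130/47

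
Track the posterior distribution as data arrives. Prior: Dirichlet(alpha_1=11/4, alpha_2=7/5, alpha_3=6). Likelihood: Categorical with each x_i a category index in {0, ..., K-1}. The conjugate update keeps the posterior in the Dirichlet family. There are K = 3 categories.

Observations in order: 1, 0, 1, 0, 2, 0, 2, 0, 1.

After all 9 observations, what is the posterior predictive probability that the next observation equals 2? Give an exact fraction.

obs 1: x=1 → posterior Dirichlet(11/4, 12/5, 6)
obs 2: x=0 → posterior Dirichlet(15/4, 12/5, 6)
obs 3: x=1 → posterior Dirichlet(15/4, 17/5, 6)
obs 4: x=0 → posterior Dirichlet(19/4, 17/5, 6)
obs 5: x=2 → posterior Dirichlet(19/4, 17/5, 7)
obs 6: x=0 → posterior Dirichlet(23/4, 17/5, 7)
obs 7: x=2 → posterior Dirichlet(23/4, 17/5, 8)
obs 8: x=0 → posterior Dirichlet(27/4, 17/5, 8)
obs 9: x=1 → posterior Dirichlet(27/4, 22/5, 8)

160/383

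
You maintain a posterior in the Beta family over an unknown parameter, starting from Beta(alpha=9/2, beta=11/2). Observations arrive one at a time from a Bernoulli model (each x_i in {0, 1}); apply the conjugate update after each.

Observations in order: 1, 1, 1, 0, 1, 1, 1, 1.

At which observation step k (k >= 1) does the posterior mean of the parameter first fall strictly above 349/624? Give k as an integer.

k = 3

obs 1: x=1 → posterior Beta(11/2, 11/2)
obs 2: x=1 → posterior Beta(13/2, 11/2)
obs 3: x=1 → posterior Beta(15/2, 11/2)
obs 4: x=0 → posterior Beta(15/2, 13/2)
obs 5: x=1 → posterior Beta(17/2, 13/2)
obs 6: x=1 → posterior Beta(19/2, 13/2)
obs 7: x=1 → posterior Beta(21/2, 13/2)
obs 8: x=1 → posterior Beta(23/2, 13/2)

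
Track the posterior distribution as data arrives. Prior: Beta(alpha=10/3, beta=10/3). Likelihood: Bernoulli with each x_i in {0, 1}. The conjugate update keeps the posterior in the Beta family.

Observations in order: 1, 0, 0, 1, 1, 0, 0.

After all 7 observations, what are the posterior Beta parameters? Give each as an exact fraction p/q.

alpha=19/3, beta=22/3

obs 1: x=1 → posterior Beta(13/3, 10/3)
obs 2: x=0 → posterior Beta(13/3, 13/3)
obs 3: x=0 → posterior Beta(13/3, 16/3)
obs 4: x=1 → posterior Beta(16/3, 16/3)
obs 5: x=1 → posterior Beta(19/3, 16/3)
obs 6: x=0 → posterior Beta(19/3, 19/3)
obs 7: x=0 → posterior Beta(19/3, 22/3)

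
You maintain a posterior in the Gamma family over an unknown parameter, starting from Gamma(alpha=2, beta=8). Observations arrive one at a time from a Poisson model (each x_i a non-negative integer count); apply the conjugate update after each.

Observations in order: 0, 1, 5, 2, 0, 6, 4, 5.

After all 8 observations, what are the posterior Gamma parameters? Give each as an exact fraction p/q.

obs 1: x=0 → posterior Gamma(2, 9)
obs 2: x=1 → posterior Gamma(3, 10)
obs 3: x=5 → posterior Gamma(8, 11)
obs 4: x=2 → posterior Gamma(10, 12)
obs 5: x=0 → posterior Gamma(10, 13)
obs 6: x=6 → posterior Gamma(16, 14)
obs 7: x=4 → posterior Gamma(20, 15)
obs 8: x=5 → posterior Gamma(25, 16)

alpha=25, beta=16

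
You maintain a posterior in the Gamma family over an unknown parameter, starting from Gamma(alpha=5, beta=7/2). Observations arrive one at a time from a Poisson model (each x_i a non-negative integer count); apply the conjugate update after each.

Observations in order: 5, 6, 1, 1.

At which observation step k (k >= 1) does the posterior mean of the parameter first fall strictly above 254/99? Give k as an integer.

k = 2

obs 1: x=5 → posterior Gamma(10, 9/2)
obs 2: x=6 → posterior Gamma(16, 11/2)
obs 3: x=1 → posterior Gamma(17, 13/2)
obs 4: x=1 → posterior Gamma(18, 15/2)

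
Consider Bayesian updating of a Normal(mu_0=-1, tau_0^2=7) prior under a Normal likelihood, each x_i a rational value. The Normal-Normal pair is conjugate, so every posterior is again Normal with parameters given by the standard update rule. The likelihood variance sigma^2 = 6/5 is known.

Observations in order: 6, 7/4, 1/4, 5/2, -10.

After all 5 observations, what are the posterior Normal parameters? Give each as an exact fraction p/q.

obs 1: x=6 → posterior Normal(204/41, 42/41)
obs 2: x=7/4 → posterior Normal(1061/304, 21/38)
obs 3: x=1/4 → posterior Normal(274/111, 14/37)
obs 4: x=5/2 → posterior Normal(723/292, 21/73)
obs 5: x=-10 → posterior Normal(23/362, 42/181)

mu_0=23/362, tau_0^2=42/181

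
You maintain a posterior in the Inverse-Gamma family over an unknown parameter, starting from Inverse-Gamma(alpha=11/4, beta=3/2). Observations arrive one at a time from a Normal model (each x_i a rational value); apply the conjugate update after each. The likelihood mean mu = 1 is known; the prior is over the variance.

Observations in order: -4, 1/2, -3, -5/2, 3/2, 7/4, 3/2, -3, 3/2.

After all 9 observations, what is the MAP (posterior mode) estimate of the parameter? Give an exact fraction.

obs 1: x=-4 → posterior Inverse-Gamma(13/4, 14)
obs 2: x=1/2 → posterior Inverse-Gamma(15/4, 113/8)
obs 3: x=-3 → posterior Inverse-Gamma(17/4, 177/8)
obs 4: x=-5/2 → posterior Inverse-Gamma(19/4, 113/4)
obs 5: x=3/2 → posterior Inverse-Gamma(21/4, 227/8)
obs 6: x=7/4 → posterior Inverse-Gamma(23/4, 917/32)
obs 7: x=3/2 → posterior Inverse-Gamma(25/4, 921/32)
obs 8: x=-3 → posterior Inverse-Gamma(27/4, 1177/32)
obs 9: x=3/2 → posterior Inverse-Gamma(29/4, 1181/32)

1181/264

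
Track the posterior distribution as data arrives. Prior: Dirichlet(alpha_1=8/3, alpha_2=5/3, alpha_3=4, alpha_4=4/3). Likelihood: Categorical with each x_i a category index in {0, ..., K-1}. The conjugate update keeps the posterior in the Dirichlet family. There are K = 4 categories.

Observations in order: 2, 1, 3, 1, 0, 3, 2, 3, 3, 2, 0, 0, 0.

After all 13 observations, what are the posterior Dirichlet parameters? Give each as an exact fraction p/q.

obs 1: x=2 → posterior Dirichlet(8/3, 5/3, 5, 4/3)
obs 2: x=1 → posterior Dirichlet(8/3, 8/3, 5, 4/3)
obs 3: x=3 → posterior Dirichlet(8/3, 8/3, 5, 7/3)
obs 4: x=1 → posterior Dirichlet(8/3, 11/3, 5, 7/3)
obs 5: x=0 → posterior Dirichlet(11/3, 11/3, 5, 7/3)
obs 6: x=3 → posterior Dirichlet(11/3, 11/3, 5, 10/3)
obs 7: x=2 → posterior Dirichlet(11/3, 11/3, 6, 10/3)
obs 8: x=3 → posterior Dirichlet(11/3, 11/3, 6, 13/3)
obs 9: x=3 → posterior Dirichlet(11/3, 11/3, 6, 16/3)
obs 10: x=2 → posterior Dirichlet(11/3, 11/3, 7, 16/3)
obs 11: x=0 → posterior Dirichlet(14/3, 11/3, 7, 16/3)
obs 12: x=0 → posterior Dirichlet(17/3, 11/3, 7, 16/3)
obs 13: x=0 → posterior Dirichlet(20/3, 11/3, 7, 16/3)

alpha_1=20/3, alpha_2=11/3, alpha_3=7, alpha_4=16/3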